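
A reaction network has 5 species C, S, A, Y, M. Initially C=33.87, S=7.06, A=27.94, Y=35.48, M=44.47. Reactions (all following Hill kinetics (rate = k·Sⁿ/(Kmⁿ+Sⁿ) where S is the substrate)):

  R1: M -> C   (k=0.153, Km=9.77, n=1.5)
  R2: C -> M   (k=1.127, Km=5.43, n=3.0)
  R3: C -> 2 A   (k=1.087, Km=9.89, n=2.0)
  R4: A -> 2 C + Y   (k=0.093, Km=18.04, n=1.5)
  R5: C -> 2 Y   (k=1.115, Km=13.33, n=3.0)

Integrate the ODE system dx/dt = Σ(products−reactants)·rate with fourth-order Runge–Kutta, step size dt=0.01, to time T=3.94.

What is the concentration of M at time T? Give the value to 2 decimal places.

M at T = 48.33

RK4 with dt=0.01: 394 steps to T=3.94. Trajectory (selected grid times):
t=0.00: C=33.87 S=7.06 A=27.94 Y=35.48 M=44.47
t=0.44: C=32.59 S=7.06 A=28.79 Y=36.43 M=44.90
t=0.88: C=31.32 S=7.06 A=29.64 Y=37.37 M=45.33
t=1.31: C=30.09 S=7.06 A=30.46 Y=38.28 M=45.76
t=1.75: C=28.83 S=7.06 A=31.29 Y=39.21 M=46.19
t=2.19: C=27.59 S=7.06 A=32.11 Y=40.13 M=46.62
t=2.63: C=26.36 S=7.06 A=32.93 Y=41.03 M=47.05
t=3.06: C=25.17 S=7.06 A=33.71 Y=41.90 M=47.47
t=3.50: C=23.96 S=7.06 A=34.50 Y=42.78 M=47.90
t=3.94: C=22.77 S=7.06 A=35.29 Y=43.63 M=48.33
Read off M at T=3.94: 48.33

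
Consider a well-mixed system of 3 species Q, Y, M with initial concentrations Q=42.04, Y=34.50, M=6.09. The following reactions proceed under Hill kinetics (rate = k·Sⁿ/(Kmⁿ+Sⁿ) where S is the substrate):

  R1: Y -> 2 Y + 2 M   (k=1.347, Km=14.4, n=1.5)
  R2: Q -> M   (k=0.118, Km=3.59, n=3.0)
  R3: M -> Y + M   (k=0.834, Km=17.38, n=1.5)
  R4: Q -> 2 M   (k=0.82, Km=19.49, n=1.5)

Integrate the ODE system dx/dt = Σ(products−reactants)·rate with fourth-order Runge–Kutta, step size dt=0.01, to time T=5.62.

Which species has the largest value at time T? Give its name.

RK4 with dt=0.01: 562 steps to T=5.62. Trajectory (selected grid times):
t=0.00: Q=42.04 Y=34.50 M=6.09
t=0.62: Q=41.58 Y=35.27 M=8.25
t=1.25: Q=41.12 Y=36.09 M=10.46
t=1.87: Q=40.66 Y=36.94 M=12.64
t=2.50: Q=40.20 Y=37.84 M=14.86
t=3.12: Q=39.75 Y=38.77 M=17.04
t=3.75: Q=39.29 Y=39.73 M=19.27
t=4.37: Q=38.84 Y=40.71 M=21.48
t=5.00: Q=38.39 Y=41.72 M=23.72
t=5.62: Q=37.94 Y=42.75 M=25.93
At T=5.62: Q=37.94 Y=42.75 M=25.93; the largest is Y.

Dominant species at T: Y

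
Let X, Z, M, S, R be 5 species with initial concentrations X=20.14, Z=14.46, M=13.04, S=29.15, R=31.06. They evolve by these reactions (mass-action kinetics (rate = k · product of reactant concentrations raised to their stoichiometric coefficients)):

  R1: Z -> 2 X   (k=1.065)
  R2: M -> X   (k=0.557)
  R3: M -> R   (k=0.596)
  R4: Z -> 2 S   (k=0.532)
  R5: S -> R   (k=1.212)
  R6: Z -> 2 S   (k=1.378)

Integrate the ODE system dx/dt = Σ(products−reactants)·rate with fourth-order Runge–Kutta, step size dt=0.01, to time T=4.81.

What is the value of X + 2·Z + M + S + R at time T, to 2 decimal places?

Value at T = 122.31

Check how each reaction changes W = X + 2·Z + M + S + R (weight of products minus weight of reactants):
R1: Z -> 2 X: (1·2) − (2·1) = 2 − 2 = 0
R2: M -> X: (1·1) − (1·1) = 1 − 1 = 0
R3: M -> R: (1·1) − (1·1) = 1 − 1 = 0
R4: Z -> 2 S: (1·2) − (2·1) = 2 − 2 = 0
R5: S -> R: (1·1) − (1·1) = 1 − 1 = 0
R6: Z -> 2 S: (1·2) − (2·1) = 2 − 2 = 0
Every reaction leaves W unchanged, so W is conserved and no simulation is needed: W(T) = W(0) = 20.14 + 2·14.46 + 13.04 + 29.15 + 31.06 = 122.31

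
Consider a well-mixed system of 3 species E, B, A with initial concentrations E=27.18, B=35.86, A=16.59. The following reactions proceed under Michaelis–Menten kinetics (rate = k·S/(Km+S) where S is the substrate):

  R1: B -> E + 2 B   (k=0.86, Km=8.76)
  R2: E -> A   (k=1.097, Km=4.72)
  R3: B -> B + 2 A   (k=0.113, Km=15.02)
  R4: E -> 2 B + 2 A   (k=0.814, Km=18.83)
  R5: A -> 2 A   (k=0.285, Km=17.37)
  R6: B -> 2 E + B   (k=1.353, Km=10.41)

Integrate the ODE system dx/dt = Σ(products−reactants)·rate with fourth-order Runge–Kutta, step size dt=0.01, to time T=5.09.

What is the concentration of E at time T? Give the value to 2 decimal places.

RK4 with dt=0.01: 509 steps to T=5.09. Trajectory (selected grid times):
t=0.00: E=27.18 B=35.86 A=16.59
t=0.57: E=27.96 B=36.81 A=17.85
t=1.13: E=28.74 B=37.74 A=19.09
t=1.70: E=29.53 B=38.71 A=20.37
t=2.26: E=30.31 B=39.66 A=21.64
t=2.83: E=31.11 B=40.64 A=22.95
t=3.39: E=31.89 B=41.60 A=24.24
t=3.96: E=32.70 B=42.60 A=25.56
t=4.52: E=33.49 B=43.58 A=26.87
t=5.09: E=34.30 B=44.58 A=28.21
Read off E at T=5.09: 34.30

E at T = 34.30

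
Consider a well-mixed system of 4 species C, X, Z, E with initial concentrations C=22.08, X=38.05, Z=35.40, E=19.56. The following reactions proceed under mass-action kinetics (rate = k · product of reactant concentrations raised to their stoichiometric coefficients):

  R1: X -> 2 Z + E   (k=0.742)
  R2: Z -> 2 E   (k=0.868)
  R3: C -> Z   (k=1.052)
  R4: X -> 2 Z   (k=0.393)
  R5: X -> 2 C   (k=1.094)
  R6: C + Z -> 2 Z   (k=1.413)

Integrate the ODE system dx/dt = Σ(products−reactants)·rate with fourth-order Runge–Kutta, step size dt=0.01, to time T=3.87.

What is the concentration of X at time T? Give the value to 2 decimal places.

X at T = 0.01

RK4 with dt=0.01: 387 steps to T=3.87. Trajectory (selected grid times):
t=0.00: C=22.08 X=38.05 Z=35.40 E=19.56
t=0.43: C=0.29 X=14.59 Z=77.66 E=80.26
t=0.86: C=0.13 X=5.60 Z=68.18 E=138.53
t=1.29: C=0.06 X=2.15 Z=52.58 E=184.79
t=1.72: C=0.03 X=0.82 Z=38.37 E=219.01
t=2.15: C=0.02 X=0.32 Z=27.25 E=243.47
t=2.58: C=0.01 X=0.12 Z=19.09 E=260.67
t=3.01: C=0.01 X=0.05 Z=13.27 E=272.64
t=3.44: C=0.00 X=0.02 Z=9.18 E=280.94
t=3.87: C=0.00 X=0.01 Z=6.34 E=286.67
Read off X at T=3.87: 0.01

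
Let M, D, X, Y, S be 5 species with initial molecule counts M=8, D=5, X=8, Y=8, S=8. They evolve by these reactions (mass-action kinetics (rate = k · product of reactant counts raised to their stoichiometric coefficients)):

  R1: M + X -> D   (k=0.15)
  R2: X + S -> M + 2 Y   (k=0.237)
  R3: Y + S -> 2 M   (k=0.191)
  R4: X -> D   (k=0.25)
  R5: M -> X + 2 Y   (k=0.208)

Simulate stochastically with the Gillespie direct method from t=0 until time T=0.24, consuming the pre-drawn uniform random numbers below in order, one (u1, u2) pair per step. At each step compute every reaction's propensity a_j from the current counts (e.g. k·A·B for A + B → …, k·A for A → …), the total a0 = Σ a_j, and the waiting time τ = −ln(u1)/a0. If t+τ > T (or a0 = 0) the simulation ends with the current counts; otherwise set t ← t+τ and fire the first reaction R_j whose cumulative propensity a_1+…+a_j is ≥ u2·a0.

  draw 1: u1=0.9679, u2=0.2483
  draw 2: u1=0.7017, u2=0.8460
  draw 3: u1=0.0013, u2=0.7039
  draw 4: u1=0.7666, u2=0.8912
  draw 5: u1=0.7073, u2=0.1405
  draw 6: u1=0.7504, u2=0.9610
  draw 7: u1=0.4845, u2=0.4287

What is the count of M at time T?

t=0.000: M=8 D=5 X=8 Y=8 S=8
Draw 1: a1=9.600, a2=15.168, a3=12.224, a4=2.000, a5=1.664, a0=40.656; τ=−ln(0.9679)/40.656=0.001 → t=0.001; u2·a0=0.2483·40.656=10.095; a1=9.600 < 10.095 ≤ a1+a2=24.768 → R2 fires; M=9 D=5 X=7 Y=10 S=7
Draw 2: a1=9.450, a2=11.613, a3=13.370, a4=1.750, a5=1.872, a0=38.055; τ=−ln(0.7017)/38.055=0.009 → t=0.010; u2·a0=0.8460·38.055=32.195; a1+a2=21.063 < 32.195 ≤ a1+…+a3=34.433 → R3 fires; M=11 D=5 X=7 Y=9 S=6
Draw 3: a1=11.550, a2=9.954, a3=10.314, a4=1.750, a5=2.288, a0=35.856; τ=−ln(0.0013)/35.856=0.185 → t=0.195; u2·a0=0.7039·35.856=25.239; a1+a2=21.504 < 25.239 ≤ a1+…+a3=31.818 → R3 fires; M=13 D=5 X=7 Y=8 S=5
Draw 4: a1=13.650, a2=8.295, a3=7.640, a4=1.750, a5=2.704, a0=34.039; τ=−ln(0.7666)/34.039=0.008 → t=0.203; u2·a0=0.8912·34.039=30.336; a1+…+a3=29.585 < 30.336 ≤ a1+…+a4=31.335 → R4 fires; M=13 D=6 X=6 Y=8 S=5
Draw 5: a1=11.700, a2=7.110, a3=7.640, a4=1.500, a5=2.704, a0=30.654; τ=−ln(0.7073)/30.654=0.011 → t=0.215; u2·a0=0.1405·30.654=4.307 ≤ a1=11.700 → R1 fires; M=12 D=7 X=5 Y=8 S=5
Draw 6: a1=9.000, a2=5.925, a3=7.640, a4=1.250, a5=2.496, a0=26.311; τ=−ln(0.7504)/26.311=0.011 → t=0.225; u2·a0=0.9610·26.311=25.285; a1+…+a4=23.815 < 25.285 ≤ a1+…+a5=26.311 → R5 fires; M=11 D=7 X=6 Y=10 S=5
Draw 7: a1=9.900, a2=7.110, a3=9.550, a4=1.500, a5=2.288, a0=30.348; τ=−ln(0.4845)/30.348=0.024 → t=0.249 > T=0.24: stop.
Read off M at T=0.24: 11

M at T = 11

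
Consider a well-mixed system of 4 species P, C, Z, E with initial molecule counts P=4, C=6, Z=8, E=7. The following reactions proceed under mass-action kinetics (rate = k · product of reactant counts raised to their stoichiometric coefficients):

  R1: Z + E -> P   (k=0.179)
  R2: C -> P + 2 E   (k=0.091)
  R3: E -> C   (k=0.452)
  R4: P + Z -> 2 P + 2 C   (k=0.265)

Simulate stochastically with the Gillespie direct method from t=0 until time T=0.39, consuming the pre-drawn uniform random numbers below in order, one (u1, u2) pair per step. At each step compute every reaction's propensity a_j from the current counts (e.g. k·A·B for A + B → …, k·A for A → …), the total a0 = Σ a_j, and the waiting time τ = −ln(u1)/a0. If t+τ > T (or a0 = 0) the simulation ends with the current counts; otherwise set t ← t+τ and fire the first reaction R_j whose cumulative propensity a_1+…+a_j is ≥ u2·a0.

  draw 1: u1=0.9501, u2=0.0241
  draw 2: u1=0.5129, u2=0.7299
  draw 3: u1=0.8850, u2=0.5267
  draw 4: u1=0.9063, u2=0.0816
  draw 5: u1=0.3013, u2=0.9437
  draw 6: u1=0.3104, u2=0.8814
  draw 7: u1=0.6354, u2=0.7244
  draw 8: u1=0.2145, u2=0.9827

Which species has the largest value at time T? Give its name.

Dominant species at T: C

t=0.000: P=4 C=6 Z=8 E=7
Draw 1: a1=10.024, a2=0.546, a3=3.164, a4=8.480, a0=22.214; τ=−ln(0.9501)/22.214=0.002 → t=0.002; u2·a0=0.0241·22.214=0.535 ≤ a1=10.024 → R1 fires; P=5 C=6 Z=7 E=6
Draw 2: a1=7.518, a2=0.546, a3=2.712, a4=9.275, a0=20.051; τ=−ln(0.5129)/20.051=0.033 → t=0.036; u2·a0=0.7299·20.051=14.635; a1+…+a3=10.776 < 14.635 ≤ a1+…+a4=20.051 → R4 fires; P=6 C=8 Z=6 E=6
Draw 3: a1=6.444, a2=0.728, a3=2.712, a4=9.540, a0=19.424; τ=−ln(0.8850)/19.424=0.006 → t=0.042; u2·a0=0.5267·19.424=10.231; a1+…+a3=9.884 < 10.231 ≤ a1+…+a4=19.424 → R4 fires; P=7 C=10 Z=5 E=6
Draw 4: a1=5.370, a2=0.910, a3=2.712, a4=9.275, a0=18.267; τ=−ln(0.9063)/18.267=0.005 → t=0.047; u2·a0=0.0816·18.267=1.491 ≤ a1=5.370 → R1 fires; P=8 C=10 Z=4 E=5
Draw 5: a1=3.580, a2=0.910, a3=2.260, a4=8.480, a0=15.230; τ=−ln(0.3013)/15.230=0.079 → t=0.126; u2·a0=0.9437·15.230=14.373; a1+…+a3=6.750 < 14.373 ≤ a1+…+a4=15.230 → R4 fires; P=9 C=12 Z=3 E=5
Draw 6: a1=2.685, a2=1.092, a3=2.260, a4=7.155, a0=13.192; τ=−ln(0.3104)/13.192=0.089 → t=0.215; u2·a0=0.8814·13.192=11.627; a1+…+a3=6.037 < 11.627 ≤ a1+…+a4=13.192 → R4 fires; P=10 C=14 Z=2 E=5
Draw 7: a1=1.790, a2=1.274, a3=2.260, a4=5.300, a0=10.624; τ=−ln(0.6354)/10.624=0.043 → t=0.257; u2·a0=0.7244·10.624=7.696; a1+…+a3=5.324 < 7.696 ≤ a1+…+a4=10.624 → R4 fires; P=11 C=16 Z=1 E=5
Draw 8: a1=0.895, a2=1.456, a3=2.260, a4=2.915, a0=7.526; τ=−ln(0.2145)/7.526=0.205 → t=0.462 > T=0.39: stop.
At T=0.39: P=11 C=16 Z=1 E=5; the largest is C.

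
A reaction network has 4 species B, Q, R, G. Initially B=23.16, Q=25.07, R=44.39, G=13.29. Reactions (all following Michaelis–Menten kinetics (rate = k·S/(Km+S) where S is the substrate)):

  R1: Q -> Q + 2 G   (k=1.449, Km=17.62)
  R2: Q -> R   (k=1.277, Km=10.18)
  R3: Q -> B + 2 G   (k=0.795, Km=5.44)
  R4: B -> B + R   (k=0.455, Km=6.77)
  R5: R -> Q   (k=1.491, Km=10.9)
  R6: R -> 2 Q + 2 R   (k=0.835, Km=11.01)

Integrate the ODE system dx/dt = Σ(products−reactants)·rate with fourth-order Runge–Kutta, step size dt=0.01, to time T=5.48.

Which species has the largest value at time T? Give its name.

Dominant species at T: R

RK4 with dt=0.01: 548 steps to T=5.48. Trajectory (selected grid times):
t=0.00: B=23.16 Q=25.07 R=44.39 G=13.29
t=0.61: B=23.56 Q=25.66 R=44.84 G=15.13
t=1.22: B=23.96 Q=26.25 R=45.29 G=16.99
t=1.83: B=24.36 Q=26.84 R=45.75 G=18.85
t=2.44: B=24.77 Q=27.43 R=46.21 G=20.73
t=3.04: B=25.17 Q=28.00 R=46.66 G=22.59
t=3.65: B=25.57 Q=28.59 R=47.13 G=24.50
t=4.26: B=25.98 Q=29.17 R=47.60 G=26.41
t=4.87: B=26.39 Q=29.75 R=48.07 G=28.34
t=5.48: B=26.80 Q=30.33 R=48.55 G=30.27
At T=5.48: B=26.80 Q=30.33 R=48.55 G=30.27; the largest is R.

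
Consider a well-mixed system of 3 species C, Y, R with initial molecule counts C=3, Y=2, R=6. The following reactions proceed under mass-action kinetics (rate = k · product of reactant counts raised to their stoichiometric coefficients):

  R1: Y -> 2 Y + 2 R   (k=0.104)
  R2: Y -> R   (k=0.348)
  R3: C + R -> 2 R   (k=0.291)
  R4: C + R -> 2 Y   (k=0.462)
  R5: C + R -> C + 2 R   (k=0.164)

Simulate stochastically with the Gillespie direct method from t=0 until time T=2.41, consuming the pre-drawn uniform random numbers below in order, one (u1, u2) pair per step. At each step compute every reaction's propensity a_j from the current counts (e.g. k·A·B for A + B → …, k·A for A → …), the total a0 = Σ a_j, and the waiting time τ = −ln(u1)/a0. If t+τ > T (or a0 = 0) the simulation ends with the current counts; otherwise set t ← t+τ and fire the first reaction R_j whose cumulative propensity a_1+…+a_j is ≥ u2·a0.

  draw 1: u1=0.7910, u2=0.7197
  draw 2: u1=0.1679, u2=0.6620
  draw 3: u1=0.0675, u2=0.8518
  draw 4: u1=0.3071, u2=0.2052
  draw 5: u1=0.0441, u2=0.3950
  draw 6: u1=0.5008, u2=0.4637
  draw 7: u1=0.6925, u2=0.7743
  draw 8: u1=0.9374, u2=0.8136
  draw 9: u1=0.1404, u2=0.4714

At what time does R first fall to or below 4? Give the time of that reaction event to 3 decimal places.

t=0.000: C=3 Y=2 R=6
Draw 1: a1=0.208, a2=0.696, a3=5.238, a4=8.316, a5=2.952, a0=17.410; τ=−ln(0.7910)/17.410=0.013 → t=0.013; u2·a0=0.7197·17.410=12.530; a1+…+a3=6.142 < 12.530 ≤ a1+…+a4=14.458 → R4 fires; C=2 Y=4 R=5
Draw 2: a1=0.416, a2=1.392, a3=2.910, a4=4.620, a5=1.640, a0=10.978; τ=−ln(0.1679)/10.978=0.163 → t=0.176; u2·a0=0.6620·10.978=7.267; a1+…+a3=4.718 < 7.267 ≤ a1+…+a4=9.338 → R4 fires; C=1 Y=6 R=4
Draw 3: a1=0.624, a2=2.088, a3=1.164, a4=1.848, a5=0.656, a0=6.380; τ=−ln(0.0675)/6.380=0.423 → t=0.599; u2·a0=0.8518·6.380=5.434; a1+…+a3=3.876 < 5.434 ≤ a1+…+a4=5.724 → R4 fires; C=0 Y=8 R=3
Draw 4: a1=0.832, a2=2.784, a3=0.000, a4=0.000, a5=0.000, a0=3.616; τ=−ln(0.3071)/3.616=0.326 → t=0.925; u2·a0=0.2052·3.616=0.742 ≤ a1=0.832 → R1 fires; C=0 Y=9 R=5
Draw 5: a1=0.936, a2=3.132, a3=0.000, a4=0.000, a5=0.000, a0=4.068; τ=−ln(0.0441)/4.068=0.767 → t=1.692; u2·a0=0.3950·4.068=1.607; a1=0.936 < 1.607 ≤ a1+a2=4.068 → R2 fires; C=0 Y=8 R=6
Draw 6: a1=0.832, a2=2.784, a3=0.000, a4=0.000, a5=0.000, a0=3.616; τ=−ln(0.5008)/3.616=0.191 → t=1.884; u2·a0=0.4637·3.616=1.677; a1=0.832 < 1.677 ≤ a1+a2=3.616 → R2 fires; C=0 Y=7 R=7
Draw 7: a1=0.728, a2=2.436, a3=0.000, a4=0.000, a5=0.000, a0=3.164; τ=−ln(0.6925)/3.164=0.116 → t=2.000; u2·a0=0.7743·3.164=2.450; a1=0.728 < 2.450 ≤ a1+a2=3.164 → R2 fires; C=0 Y=6 R=8
Draw 8: a1=0.624, a2=2.088, a3=0.000, a4=0.000, a5=0.000, a0=2.712; τ=−ln(0.9374)/2.712=0.024 → t=2.024; u2·a0=0.8136·2.712=2.206; a1=0.624 < 2.206 ≤ a1+a2=2.712 → R2 fires; C=0 Y=5 R=9
Draw 9: a1=0.520, a2=1.740, a3=0.000, a4=0.000, a5=0.000, a0=2.260; τ=−ln(0.1404)/2.260=0.869 → t=2.892 > T=2.41: stop.
R first becomes ≤ 4 when it reaches 4 at the event at t=0.176.

Threshold first reached at t = 0.176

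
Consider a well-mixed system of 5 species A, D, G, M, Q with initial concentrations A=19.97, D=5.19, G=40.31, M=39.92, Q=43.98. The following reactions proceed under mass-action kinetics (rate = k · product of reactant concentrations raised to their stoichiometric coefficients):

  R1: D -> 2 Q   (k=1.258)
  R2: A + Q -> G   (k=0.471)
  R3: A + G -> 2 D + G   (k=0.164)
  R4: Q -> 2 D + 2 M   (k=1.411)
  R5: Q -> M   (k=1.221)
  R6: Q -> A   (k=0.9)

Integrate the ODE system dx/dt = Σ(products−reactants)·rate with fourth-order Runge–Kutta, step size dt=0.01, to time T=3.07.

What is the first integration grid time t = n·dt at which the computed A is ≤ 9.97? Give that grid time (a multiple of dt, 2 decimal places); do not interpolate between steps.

Threshold first reached at t = 0.04

RK4 with dt=0.01: 307 steps to T=3.07. Trajectory (selected grid times):
t=0.00: A=19.97 D=5.19 G=40.31 M=39.92 Q=43.98
t=0.03: A=10.11 D=14.25 G=48.06 M=44.49 Q=32.99
t=0.04: A=8.29 D=16.42 G=49.44 M=45.78 Q=30.88
t=0.34: A=1.01 D=36.19 G=57.07 M=73.38 Q=21.26
t=0.68: A=1.03 D=47.14 G=60.80 M=105.10 Q=25.46
t=1.02: A=1.10 D=59.31 G=65.68 M=144.26 Q=31.76
t=1.36: A=1.16 D=73.69 G=72.13 M=193.02 Q=39.42
t=1.71: A=1.21 D=91.32 G=80.74 M=255.27 Q=48.84
t=2.05: A=1.24 D=111.73 G=91.40 M=329.70 Q=59.77
t=2.39: A=1.27 D=136.03 G=104.72 M=420.53 Q=72.76
t=2.73: A=1.29 D=164.98 G=121.21 M=530.89 Q=88.25
t=3.07: A=1.31 D=199.52 G=141.45 M=664.53 Q=106.73
A(0.03)=10.111 > 9.97 but A(0.04)=8.288 ≤ 9.97, so the first grid time is t=0.04.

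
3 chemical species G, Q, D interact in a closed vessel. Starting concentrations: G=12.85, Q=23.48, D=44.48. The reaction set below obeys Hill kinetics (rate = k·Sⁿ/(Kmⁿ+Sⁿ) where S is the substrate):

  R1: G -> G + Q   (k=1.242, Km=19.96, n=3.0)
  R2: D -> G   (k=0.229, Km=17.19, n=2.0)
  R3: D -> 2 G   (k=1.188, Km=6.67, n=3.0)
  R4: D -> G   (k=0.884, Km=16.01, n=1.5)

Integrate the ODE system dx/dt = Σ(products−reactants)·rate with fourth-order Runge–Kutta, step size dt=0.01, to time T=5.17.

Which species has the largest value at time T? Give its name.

Dominant species at T: D

RK4 with dt=0.01: 517 steps to T=5.17. Trajectory (selected grid times):
t=0.00: G=12.85 Q=23.48 D=44.48
t=0.57: G=14.73 Q=23.66 D=43.28
t=1.15: G=16.63 Q=23.89 D=42.06
t=1.72: G=18.50 Q=24.18 D=40.87
t=2.30: G=20.39 Q=24.52 D=39.66
t=2.87: G=22.25 Q=24.91 D=38.48
t=3.45: G=24.13 Q=25.35 D=37.28
t=4.02: G=25.97 Q=25.82 D=36.11
t=4.60: G=27.84 Q=26.33 D=34.92
t=5.17: G=29.67 Q=26.86 D=33.77
At T=5.17: G=29.67 Q=26.86 D=33.77; the largest is D.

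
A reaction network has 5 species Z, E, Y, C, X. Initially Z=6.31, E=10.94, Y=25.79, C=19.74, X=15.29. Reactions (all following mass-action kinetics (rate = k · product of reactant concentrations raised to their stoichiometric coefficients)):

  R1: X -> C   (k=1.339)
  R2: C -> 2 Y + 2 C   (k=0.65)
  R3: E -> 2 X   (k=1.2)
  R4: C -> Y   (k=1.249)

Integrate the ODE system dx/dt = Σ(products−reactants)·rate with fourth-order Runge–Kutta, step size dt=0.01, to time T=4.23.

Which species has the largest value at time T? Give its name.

Dominant species at T: Y

RK4 with dt=0.01: 423 steps to T=4.23. Trajectory (selected grid times):
t=0.00: Z=6.31 E=10.94 Y=25.79 C=19.74 X=15.29
t=0.47: Z=6.31 E=6.22 Y=51.77 C=23.41 X=14.95
t=0.94: Z=6.31 E=3.54 Y=81.02 C=25.02 X=11.83
t=1.41: Z=6.31 E=2.01 Y=110.81 C=24.40 X=8.51
t=1.88: Z=6.31 E=1.15 Y=138.87 C=22.26 X=5.78
t=2.35: Z=6.31 E=0.65 Y=163.85 C=19.37 X=3.79
t=2.82: Z=6.31 E=0.37 Y=185.20 C=16.28 X=2.43
t=3.29: Z=6.31 E=0.21 Y=202.92 C=13.34 X=1.52
t=3.76: Z=6.31 E=0.12 Y=217.30 C=10.72 X=0.94
t=4.23: Z=6.31 E=0.07 Y=228.77 C=8.50 X=0.58
At T=4.23: Z=6.31 E=0.07 Y=228.77 C=8.50 X=0.58; the largest is Y.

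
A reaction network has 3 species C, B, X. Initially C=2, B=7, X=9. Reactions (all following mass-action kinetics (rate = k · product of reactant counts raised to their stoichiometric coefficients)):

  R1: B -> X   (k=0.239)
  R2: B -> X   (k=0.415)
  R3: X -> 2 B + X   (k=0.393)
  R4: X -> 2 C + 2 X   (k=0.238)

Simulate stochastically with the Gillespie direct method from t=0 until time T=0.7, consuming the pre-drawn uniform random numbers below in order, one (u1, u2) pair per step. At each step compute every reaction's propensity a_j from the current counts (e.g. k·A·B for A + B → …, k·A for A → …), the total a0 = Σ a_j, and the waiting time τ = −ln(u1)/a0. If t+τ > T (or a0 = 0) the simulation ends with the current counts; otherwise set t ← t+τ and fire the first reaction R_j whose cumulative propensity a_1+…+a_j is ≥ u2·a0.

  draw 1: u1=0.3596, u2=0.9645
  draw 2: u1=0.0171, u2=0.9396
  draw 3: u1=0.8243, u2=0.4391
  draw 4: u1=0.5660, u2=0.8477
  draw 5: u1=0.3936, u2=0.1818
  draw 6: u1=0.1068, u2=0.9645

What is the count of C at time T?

C at T = 8

t=0.000: C=2 B=7 X=9
Draw 1: a1=1.673, a2=2.905, a3=3.537, a4=2.142, a0=10.257; τ=−ln(0.3596)/10.257=0.100 → t=0.100; u2·a0=0.9645·10.257=9.893; a1+…+a3=8.115 < 9.893 ≤ a1+…+a4=10.257 → R4 fires; C=4 B=7 X=10
Draw 2: a1=1.673, a2=2.905, a3=3.930, a4=2.380, a0=10.888; τ=−ln(0.0171)/10.888=0.374 → t=0.473; u2·a0=0.9396·10.888=10.230; a1+…+a3=8.508 < 10.230 ≤ a1+…+a4=10.888 → R4 fires; C=6 B=7 X=11
Draw 3: a1=1.673, a2=2.905, a3=4.323, a4=2.618, a0=11.519; τ=−ln(0.8243)/11.519=0.017 → t=0.490; u2·a0=0.4391·11.519=5.058; a1+a2=4.578 < 5.058 ≤ a1+…+a3=8.901 → R3 fires; C=6 B=9 X=11
Draw 4: a1=2.151, a2=3.735, a3=4.323, a4=2.618, a0=12.827; τ=−ln(0.5660)/12.827=0.044 → t=0.535; u2·a0=0.8477·12.827=10.873; a1+…+a3=10.209 < 10.873 ≤ a1+…+a4=12.827 → R4 fires; C=8 B=9 X=12
Draw 5: a1=2.151, a2=3.735, a3=4.716, a4=2.856, a0=13.458; τ=−ln(0.3936)/13.458=0.069 → t=0.604; u2·a0=0.1818·13.458=2.447; a1=2.151 < 2.447 ≤ a1+a2=5.886 → R2 fires; C=8 B=8 X=13
Draw 6: a1=1.912, a2=3.320, a3=5.109, a4=3.094, a0=13.435; τ=−ln(0.1068)/13.435=0.166 → t=0.770 > T=0.7: stop.
Read off C at T=0.7: 8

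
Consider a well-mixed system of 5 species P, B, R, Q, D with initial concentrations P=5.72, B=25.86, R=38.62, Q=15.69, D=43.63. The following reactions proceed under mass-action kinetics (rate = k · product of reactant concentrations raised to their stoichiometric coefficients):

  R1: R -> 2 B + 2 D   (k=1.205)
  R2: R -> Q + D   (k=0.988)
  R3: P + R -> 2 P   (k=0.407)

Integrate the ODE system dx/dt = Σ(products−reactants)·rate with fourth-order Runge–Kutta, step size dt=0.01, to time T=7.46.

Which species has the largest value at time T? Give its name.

Dominant species at T: D

RK4 with dt=0.01: 746 steps to T=7.46. Trajectory (selected grid times):
t=0.00: P=5.72 B=25.86 R=38.62 Q=15.69 D=43.63
t=0.83: P=34.64 B=36.52 R=0.00 Q=20.06 D=58.67
t=1.66: P=34.64 B=36.52 R=0.00 Q=20.06 D=58.67
t=2.49: P=34.64 B=36.52 R=0.00 Q=20.06 D=58.67
t=3.32: P=34.64 B=36.52 R=0.00 Q=20.06 D=58.67
t=4.14: P=34.64 B=36.52 R=0.00 Q=20.06 D=58.67
t=4.97: P=34.64 B=36.52 R=0.00 Q=20.06 D=58.67
t=5.80: P=34.64 B=36.52 R=0.00 Q=20.06 D=58.67
t=6.63: P=34.64 B=36.52 R=0.00 Q=20.06 D=58.67
t=7.46: P=34.64 B=36.52 R=0.00 Q=20.06 D=58.67
At T=7.46: P=34.64 B=36.52 R=0.00 Q=20.06 D=58.67; the largest is D.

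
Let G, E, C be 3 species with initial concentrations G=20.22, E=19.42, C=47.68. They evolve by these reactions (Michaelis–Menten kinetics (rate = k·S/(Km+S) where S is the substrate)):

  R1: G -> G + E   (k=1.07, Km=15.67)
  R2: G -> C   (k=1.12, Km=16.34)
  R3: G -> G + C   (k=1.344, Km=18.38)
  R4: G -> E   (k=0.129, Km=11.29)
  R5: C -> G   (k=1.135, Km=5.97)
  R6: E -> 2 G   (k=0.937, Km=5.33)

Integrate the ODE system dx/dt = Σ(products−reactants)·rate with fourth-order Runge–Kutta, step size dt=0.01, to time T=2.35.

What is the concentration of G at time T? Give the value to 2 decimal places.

G at T = 24.33

RK4 with dt=0.01: 235 steps to T=2.35. Trajectory (selected grid times):
t=0.00: G=20.22 E=19.42 C=47.68
t=0.26: G=20.68 E=19.41 C=47.76
t=0.52: G=21.14 E=19.40 C=47.85
t=0.78: G=21.60 E=19.39 C=47.94
t=1.04: G=22.05 E=19.38 C=48.03
t=1.31: G=22.53 E=19.38 C=48.14
t=1.57: G=22.98 E=19.37 C=48.24
t=1.83: G=23.43 E=19.37 C=48.34
t=2.09: G=23.88 E=19.37 C=48.45
t=2.35: G=24.33 E=19.37 C=48.55
Read off G at T=2.35: 24.33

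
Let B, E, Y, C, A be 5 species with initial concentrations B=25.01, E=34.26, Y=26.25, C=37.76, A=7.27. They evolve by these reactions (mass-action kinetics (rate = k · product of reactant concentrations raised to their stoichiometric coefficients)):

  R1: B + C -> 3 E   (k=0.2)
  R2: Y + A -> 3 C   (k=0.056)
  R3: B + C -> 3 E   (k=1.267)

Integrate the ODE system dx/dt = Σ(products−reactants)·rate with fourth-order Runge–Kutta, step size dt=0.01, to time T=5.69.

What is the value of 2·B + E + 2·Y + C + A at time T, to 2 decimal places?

Check how each reaction changes W = 2·B + E + 2·Y + C + A (weight of products minus weight of reactants):
R1: B + C -> 3 E: (1·3) − (2·1 + 1·1) = 3 − 3 = 0
R2: Y + A -> 3 C: (1·3) − (2·1 + 1·1) = 3 − 3 = 0
R3: B + C -> 3 E: (1·3) − (2·1 + 1·1) = 3 − 3 = 0
Every reaction leaves W unchanged, so W is conserved and no simulation is needed: W(T) = W(0) = 2·25.01 + 34.26 + 2·26.25 + 37.76 + 7.27 = 181.81

Value at T = 181.81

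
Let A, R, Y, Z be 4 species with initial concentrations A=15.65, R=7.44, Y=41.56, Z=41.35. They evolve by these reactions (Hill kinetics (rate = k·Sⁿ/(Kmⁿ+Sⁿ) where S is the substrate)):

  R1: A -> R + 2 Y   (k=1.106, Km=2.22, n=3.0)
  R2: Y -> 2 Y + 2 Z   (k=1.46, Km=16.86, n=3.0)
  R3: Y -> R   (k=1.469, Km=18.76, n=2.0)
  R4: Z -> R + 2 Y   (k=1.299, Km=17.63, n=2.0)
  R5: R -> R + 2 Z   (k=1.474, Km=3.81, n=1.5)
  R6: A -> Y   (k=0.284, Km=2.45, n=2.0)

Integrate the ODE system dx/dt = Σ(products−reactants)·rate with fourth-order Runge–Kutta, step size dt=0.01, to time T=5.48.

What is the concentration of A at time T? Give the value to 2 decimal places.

A at T = 8.15

RK4 with dt=0.01: 548 steps to T=5.48. Trajectory (selected grid times):
t=0.00: A=15.65 R=7.44 Y=41.56 Z=41.35
t=0.61: A=14.81 R=9.54 Y=44.51 Z=43.73
t=1.22: A=13.97 R=11.67 Y=47.48 Z=46.22
t=1.83: A=13.13 R=13.82 Y=50.46 Z=48.78
t=2.44: A=12.29 R=15.99 Y=53.45 Z=51.39
t=3.04: A=11.47 R=18.14 Y=56.39 Z=53.99
t=3.65: A=10.63 R=20.34 Y=59.39 Z=56.66
t=4.26: A=9.80 R=22.55 Y=62.40 Z=59.36
t=4.87: A=8.97 R=24.77 Y=65.40 Z=62.06
t=5.48: A=8.15 R=27.00 Y=68.40 Z=64.78
Read off A at T=5.48: 8.15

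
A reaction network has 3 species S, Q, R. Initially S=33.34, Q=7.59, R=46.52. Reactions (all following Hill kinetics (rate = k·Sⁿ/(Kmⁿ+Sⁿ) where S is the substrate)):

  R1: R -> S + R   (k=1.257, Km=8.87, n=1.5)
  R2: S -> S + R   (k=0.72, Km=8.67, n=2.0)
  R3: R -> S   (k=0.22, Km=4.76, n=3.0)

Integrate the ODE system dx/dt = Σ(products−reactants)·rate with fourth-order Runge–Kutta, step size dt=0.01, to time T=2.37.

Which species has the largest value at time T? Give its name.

Dominant species at T: R

RK4 with dt=0.01: 237 steps to T=2.37. Trajectory (selected grid times):
t=0.00: S=33.34 Q=7.59 R=46.52
t=0.26: S=33.70 Q=7.59 R=46.64
t=0.53: S=34.07 Q=7.59 R=46.76
t=0.79: S=34.43 Q=7.59 R=46.88
t=1.05: S=34.79 Q=7.59 R=47.00
t=1.32: S=35.16 Q=7.59 R=47.12
t=1.58: S=35.52 Q=7.59 R=47.24
t=1.84: S=35.88 Q=7.59 R=47.36
t=2.11: S=36.26 Q=7.59 R=47.49
t=2.37: S=36.61 Q=7.59 R=47.61
At T=2.37: S=36.61 Q=7.59 R=47.61; the largest is R.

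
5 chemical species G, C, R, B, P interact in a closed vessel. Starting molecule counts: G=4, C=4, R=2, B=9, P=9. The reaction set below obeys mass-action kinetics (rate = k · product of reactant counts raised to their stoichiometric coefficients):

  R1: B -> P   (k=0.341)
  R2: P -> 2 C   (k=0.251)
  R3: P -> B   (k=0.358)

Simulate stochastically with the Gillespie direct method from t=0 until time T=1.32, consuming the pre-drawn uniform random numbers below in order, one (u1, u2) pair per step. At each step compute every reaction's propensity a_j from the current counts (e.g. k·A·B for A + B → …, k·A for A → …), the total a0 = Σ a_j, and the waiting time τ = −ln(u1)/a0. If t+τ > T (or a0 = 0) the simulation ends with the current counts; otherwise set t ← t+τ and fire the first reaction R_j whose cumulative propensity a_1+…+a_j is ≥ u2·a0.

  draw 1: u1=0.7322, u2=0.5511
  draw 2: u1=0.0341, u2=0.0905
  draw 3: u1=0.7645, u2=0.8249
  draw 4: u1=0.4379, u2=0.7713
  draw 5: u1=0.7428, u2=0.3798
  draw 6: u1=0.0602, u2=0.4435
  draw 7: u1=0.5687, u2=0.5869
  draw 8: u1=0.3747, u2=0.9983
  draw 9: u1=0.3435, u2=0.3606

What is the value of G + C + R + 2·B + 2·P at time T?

Value at T = 46

Check how each reaction changes W = G + C + R + 2·B + 2·P (weight of products minus weight of reactants):
R1: B -> P: (2·1) − (2·1) = 2 − 2 = 0
R2: P -> 2 C: (1·2) − (2·1) = 2 − 2 = 0
R3: P -> B: (2·1) − (2·1) = 2 − 2 = 0
Every reaction leaves W unchanged, so W is conserved and no simulation is needed: W(T) = W(0) = 4 + 4 + 2 + 2·9 + 2·9 = 46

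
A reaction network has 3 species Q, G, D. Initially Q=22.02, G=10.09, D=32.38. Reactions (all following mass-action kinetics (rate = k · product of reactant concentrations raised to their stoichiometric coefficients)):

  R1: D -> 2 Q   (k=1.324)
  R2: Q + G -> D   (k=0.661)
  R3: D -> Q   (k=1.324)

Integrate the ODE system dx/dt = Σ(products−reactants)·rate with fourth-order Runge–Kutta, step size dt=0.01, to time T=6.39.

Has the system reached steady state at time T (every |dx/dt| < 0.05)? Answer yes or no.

Steady state at T: yes

RK4 with dt=0.01: 639 steps to T=6.39. Trajectory (selected grid times):
t=0.00: Q=22.02 G=10.09 D=32.38
t=0.71: Q=65.47 G=0.00 D=6.77
t=1.42: Q=74.08 G=0.00 D=1.03
t=2.13: Q=75.40 G=0.00 D=0.16
t=2.84: Q=75.60 G=0.00 D=0.02
t=3.55: Q=75.63 G=0.00 D=0.00
t=4.26: Q=75.63 G=0.00 D=0.00
t=4.97: Q=75.63 G=0.00 D=0.00
t=5.68: Q=75.63 G=0.00 D=0.00
t=6.39: Q=75.63 G=0.00 D=0.00
Rates at T: R1=0.0000, R2=0.0000, R3=0.0000
dx/dt at T (Σ net stoichiometry × rate): Q=+0.0000, G=-0.0000, D=-0.0000
Largest |dx/dt| is |+0.0000| (Q) < 0.05 → steady.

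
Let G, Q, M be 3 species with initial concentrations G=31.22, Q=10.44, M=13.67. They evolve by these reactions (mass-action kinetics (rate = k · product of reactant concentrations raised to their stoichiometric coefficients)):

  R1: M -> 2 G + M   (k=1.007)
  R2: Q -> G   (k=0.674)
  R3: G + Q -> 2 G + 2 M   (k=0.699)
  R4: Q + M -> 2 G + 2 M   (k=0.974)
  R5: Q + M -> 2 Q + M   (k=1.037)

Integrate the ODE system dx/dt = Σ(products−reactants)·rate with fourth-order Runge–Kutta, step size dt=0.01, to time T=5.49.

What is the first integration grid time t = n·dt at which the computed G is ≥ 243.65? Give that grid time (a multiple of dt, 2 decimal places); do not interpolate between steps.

Threshold first reached at t = 2.09

RK4 with dt=0.01: 549 steps to T=5.49. Trajectory (selected grid times):
t=0.00: G=31.22 Q=10.44 M=13.67
t=0.61: G=112.45 Q=0.00 M=44.23
t=1.22: G=166.78 Q=0.00 M=44.23
t=1.83: G=221.12 Q=0.00 M=44.23
t=2.08: G=243.39 Q=0.00 M=44.23
t=2.09: G=244.28 Q=0.00 M=44.23
t=2.44: G=275.45 Q=0.00 M=44.23
t=3.05: G=329.79 Q=0.00 M=44.23
t=3.66: G=384.12 Q=0.00 M=44.23
t=4.27: G=438.46 Q=0.00 M=44.23
t=4.88: G=492.79 Q=0.00 M=44.23
t=5.49: G=547.13 Q=0.00 M=44.23
G(2.08)=243.386 < 243.65 but G(2.09)=244.277 ≥ 243.65, so the first grid time is t=2.09.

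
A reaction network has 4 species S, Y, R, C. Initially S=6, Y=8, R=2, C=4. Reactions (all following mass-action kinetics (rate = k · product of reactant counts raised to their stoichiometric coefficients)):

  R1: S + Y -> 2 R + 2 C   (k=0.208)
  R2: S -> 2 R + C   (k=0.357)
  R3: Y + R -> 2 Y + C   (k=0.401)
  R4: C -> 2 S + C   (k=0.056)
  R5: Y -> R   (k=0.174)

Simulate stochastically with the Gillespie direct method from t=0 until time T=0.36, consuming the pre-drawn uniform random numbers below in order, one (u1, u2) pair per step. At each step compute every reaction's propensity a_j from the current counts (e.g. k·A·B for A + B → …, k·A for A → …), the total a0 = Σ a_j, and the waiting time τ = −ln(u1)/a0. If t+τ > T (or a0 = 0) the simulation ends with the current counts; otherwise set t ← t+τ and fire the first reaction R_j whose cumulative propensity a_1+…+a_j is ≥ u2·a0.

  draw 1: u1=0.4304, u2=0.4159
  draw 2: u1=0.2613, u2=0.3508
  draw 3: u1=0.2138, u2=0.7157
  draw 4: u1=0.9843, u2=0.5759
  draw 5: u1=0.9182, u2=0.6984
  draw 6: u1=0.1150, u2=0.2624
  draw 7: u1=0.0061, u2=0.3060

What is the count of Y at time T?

Y at T = 9

t=0.000: S=6 Y=8 R=2 C=4
Draw 1: a1=9.984, a2=2.142, a3=6.416, a4=0.224, a5=1.392, a0=20.158; τ=−ln(0.4304)/20.158=0.042 → t=0.042; u2·a0=0.4159·20.158=8.384 ≤ a1=9.984 → R1 fires; S=5 Y=7 R=4 C=6
Draw 2: a1=7.280, a2=1.785, a3=11.228, a4=0.336, a5=1.218, a0=21.847; τ=−ln(0.2613)/21.847=0.061 → t=0.103; u2·a0=0.3508·21.847=7.664; a1=7.280 < 7.664 ≤ a1+a2=9.065 → R2 fires; S=4 Y=7 R=6 C=7
Draw 3: a1=5.824, a2=1.428, a3=16.842, a4=0.392, a5=1.218, a0=25.704; τ=−ln(0.2138)/25.704=0.060 → t=0.163; u2·a0=0.7157·25.704=18.396; a1+a2=7.252 < 18.396 ≤ a1+…+a3=24.094 → R3 fires; S=4 Y=8 R=5 C=8
Draw 4: a1=6.656, a2=1.428, a3=16.040, a4=0.448, a5=1.392, a0=25.964; τ=−ln(0.9843)/25.964=0.001 → t=0.164; u2·a0=0.5759·25.964=14.953; a1+a2=8.084 < 14.953 ≤ a1+…+a3=24.124 → R3 fires; S=4 Y=9 R=4 C=9
Draw 5: a1=7.488, a2=1.428, a3=14.436, a4=0.504, a5=1.566, a0=25.422; τ=−ln(0.9182)/25.422=0.003 → t=0.167; u2·a0=0.6984·25.422=17.755; a1+a2=8.916 < 17.755 ≤ a1+…+a3=23.352 → R3 fires; S=4 Y=10 R=3 C=10
Draw 6: a1=8.320, a2=1.428, a3=12.030, a4=0.560, a5=1.740, a0=24.078; τ=−ln(0.1150)/24.078=0.090 → t=0.257; u2·a0=0.2624·24.078=6.318 ≤ a1=8.320 → R1 fires; S=3 Y=9 R=5 C=12
Draw 7: a1=5.616, a2=1.071, a3=18.045, a4=0.672, a5=1.566, a0=26.970; τ=−ln(0.0061)/26.970=0.189 → t=0.446 > T=0.36: stop.
Read off Y at T=0.36: 9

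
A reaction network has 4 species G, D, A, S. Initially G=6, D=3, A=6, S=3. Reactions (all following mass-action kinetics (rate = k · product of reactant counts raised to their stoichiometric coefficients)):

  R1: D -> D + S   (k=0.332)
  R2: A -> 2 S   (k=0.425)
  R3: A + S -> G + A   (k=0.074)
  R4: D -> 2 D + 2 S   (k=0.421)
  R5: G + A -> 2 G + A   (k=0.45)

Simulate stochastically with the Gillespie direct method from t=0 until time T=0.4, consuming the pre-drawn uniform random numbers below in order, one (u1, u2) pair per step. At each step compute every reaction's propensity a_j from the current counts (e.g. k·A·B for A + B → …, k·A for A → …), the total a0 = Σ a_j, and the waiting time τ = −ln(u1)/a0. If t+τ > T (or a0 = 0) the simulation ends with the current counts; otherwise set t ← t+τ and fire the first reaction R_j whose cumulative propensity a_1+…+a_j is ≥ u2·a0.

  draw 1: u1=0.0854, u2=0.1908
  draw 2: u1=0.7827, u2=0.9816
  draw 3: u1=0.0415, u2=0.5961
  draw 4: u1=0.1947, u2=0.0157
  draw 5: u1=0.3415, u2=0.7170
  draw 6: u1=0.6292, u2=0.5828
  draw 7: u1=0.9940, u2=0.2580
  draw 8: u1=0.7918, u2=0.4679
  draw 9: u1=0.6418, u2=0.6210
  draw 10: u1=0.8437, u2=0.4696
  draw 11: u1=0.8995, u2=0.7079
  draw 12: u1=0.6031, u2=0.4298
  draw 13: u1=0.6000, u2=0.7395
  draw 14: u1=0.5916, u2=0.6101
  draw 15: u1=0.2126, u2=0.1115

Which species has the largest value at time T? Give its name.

Dominant species at T: G

t=0.000: G=6 D=3 A=6 S=3
Draw 1: a1=0.996, a2=2.550, a3=1.332, a4=1.263, a5=16.200, a0=22.341; τ=−ln(0.0854)/22.341=0.110 → t=0.110; u2·a0=0.1908·22.341=4.263; a1+a2=3.546 < 4.263 ≤ a1+…+a3=4.878 → R3 fires; G=7 D=3 A=6 S=2
Draw 2: a1=0.996, a2=2.550, a3=0.888, a4=1.263, a5=18.900, a0=24.597; τ=−ln(0.7827)/24.597=0.010 → t=0.120; u2·a0=0.9816·24.597=24.144; a1+…+a4=5.697 < 24.144 ≤ a1+…+a5=24.597 → R5 fires; G=8 D=3 A=6 S=2
Draw 3: a1=0.996, a2=2.550, a3=0.888, a4=1.263, a5=21.600, a0=27.297; τ=−ln(0.0415)/27.297=0.117 → t=0.237; u2·a0=0.5961·27.297=16.272; a1+…+a4=5.697 < 16.272 ≤ a1+…+a5=27.297 → R5 fires; G=9 D=3 A=6 S=2
Draw 4: a1=0.996, a2=2.550, a3=0.888, a4=1.263, a5=24.300, a0=29.997; τ=−ln(0.1947)/29.997=0.055 → t=0.291; u2·a0=0.0157·29.997=0.471 ≤ a1=0.996 → R1 fires; G=9 D=3 A=6 S=3
Draw 5: a1=0.996, a2=2.550, a3=1.332, a4=1.263, a5=24.300, a0=30.441; τ=−ln(0.3415)/30.441=0.035 → t=0.327; u2·a0=0.7170·30.441=21.826; a1+…+a4=6.141 < 21.826 ≤ a1+…+a5=30.441 → R5 fires; G=10 D=3 A=6 S=3
Draw 6: a1=0.996, a2=2.550, a3=1.332, a4=1.263, a5=27.000, a0=33.141; τ=−ln(0.6292)/33.141=0.014 → t=0.340; u2·a0=0.5828·33.141=19.315; a1+…+a4=6.141 < 19.315 ≤ a1+…+a5=33.141 → R5 fires; G=11 D=3 A=6 S=3
Draw 7: a1=0.996, a2=2.550, a3=1.332, a4=1.263, a5=29.700, a0=35.841; τ=−ln(0.9940)/35.841=0.000 → t=0.341; u2·a0=0.2580·35.841=9.247; a1+…+a4=6.141 < 9.247 ≤ a1+…+a5=35.841 → R5 fires; G=12 D=3 A=6 S=3
Draw 8: a1=0.996, a2=2.550, a3=1.332, a4=1.263, a5=32.400, a0=38.541; τ=−ln(0.7918)/38.541=0.006 → t=0.347; u2·a0=0.4679·38.541=18.033; a1+…+a4=6.141 < 18.033 ≤ a1+…+a5=38.541 → R5 fires; G=13 D=3 A=6 S=3
Draw 9: a1=0.996, a2=2.550, a3=1.332, a4=1.263, a5=35.100, a0=41.241; τ=−ln(0.6418)/41.241=0.011 → t=0.357; u2·a0=0.6210·41.241=25.611; a1+…+a4=6.141 < 25.611 ≤ a1+…+a5=41.241 → R5 fires; G=14 D=3 A=6 S=3
Draw 10: a1=0.996, a2=2.550, a3=1.332, a4=1.263, a5=37.800, a0=43.941; τ=−ln(0.8437)/43.941=0.004 → t=0.361; u2·a0=0.4696·43.941=20.635; a1+…+a4=6.141 < 20.635 ≤ a1+…+a5=43.941 → R5 fires; G=15 D=3 A=6 S=3
Draw 11: a1=0.996, a2=2.550, a3=1.332, a4=1.263, a5=40.500, a0=46.641; τ=−ln(0.8995)/46.641=0.002 → t=0.364; u2·a0=0.7079·46.641=33.017; a1+…+a4=6.141 < 33.017 ≤ a1+…+a5=46.641 → R5 fires; G=16 D=3 A=6 S=3
Draw 12: a1=0.996, a2=2.550, a3=1.332, a4=1.263, a5=43.200, a0=49.341; τ=−ln(0.6031)/49.341=0.010 → t=0.374; u2·a0=0.4298·49.341=21.207; a1+…+a4=6.141 < 21.207 ≤ a1+…+a5=49.341 → R5 fires; G=17 D=3 A=6 S=3
Draw 13: a1=0.996, a2=2.550, a3=1.332, a4=1.263, a5=45.900, a0=52.041; τ=−ln(0.6000)/52.041=0.010 → t=0.384; u2·a0=0.7395·52.041=38.484; a1+…+a4=6.141 < 38.484 ≤ a1+…+a5=52.041 → R5 fires; G=18 D=3 A=6 S=3
Draw 14: a1=0.996, a2=2.550, a3=1.332, a4=1.263, a5=48.600, a0=54.741; τ=−ln(0.5916)/54.741=0.010 → t=0.393; u2·a0=0.6101·54.741=33.397; a1+…+a4=6.141 < 33.397 ≤ a1+…+a5=54.741 → R5 fires; G=19 D=3 A=6 S=3
Draw 15: a1=0.996, a2=2.550, a3=1.332, a4=1.263, a5=51.300, a0=57.441; τ=−ln(0.2126)/57.441=0.027 → t=0.420 > T=0.4: stop.
At T=0.4: G=19 D=3 A=6 S=3; the largest is G.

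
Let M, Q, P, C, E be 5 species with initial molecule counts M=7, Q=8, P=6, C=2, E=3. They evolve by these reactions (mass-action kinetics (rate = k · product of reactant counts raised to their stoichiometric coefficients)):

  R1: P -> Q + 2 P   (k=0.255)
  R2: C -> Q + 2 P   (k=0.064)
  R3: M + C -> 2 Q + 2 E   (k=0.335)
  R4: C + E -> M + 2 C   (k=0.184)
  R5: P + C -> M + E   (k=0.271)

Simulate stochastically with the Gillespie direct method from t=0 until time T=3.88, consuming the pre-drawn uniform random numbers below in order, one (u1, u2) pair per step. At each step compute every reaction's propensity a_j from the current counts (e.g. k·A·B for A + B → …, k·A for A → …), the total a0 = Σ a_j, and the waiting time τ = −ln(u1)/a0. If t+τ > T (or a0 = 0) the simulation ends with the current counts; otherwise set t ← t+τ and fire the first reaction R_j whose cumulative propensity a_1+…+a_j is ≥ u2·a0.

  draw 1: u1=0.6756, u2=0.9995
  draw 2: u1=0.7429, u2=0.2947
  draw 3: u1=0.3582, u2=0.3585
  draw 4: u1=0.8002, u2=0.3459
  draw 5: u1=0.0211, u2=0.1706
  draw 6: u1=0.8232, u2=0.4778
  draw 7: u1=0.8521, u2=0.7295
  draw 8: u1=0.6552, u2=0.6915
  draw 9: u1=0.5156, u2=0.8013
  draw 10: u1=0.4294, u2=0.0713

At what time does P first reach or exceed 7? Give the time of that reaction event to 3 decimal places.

t=0.000: M=7 Q=8 P=6 C=2 E=3
Draw 1: a1=1.530, a2=0.128, a3=4.690, a4=1.104, a5=3.252, a0=10.704; τ=−ln(0.6756)/10.704=0.037 → t=0.037; u2·a0=0.9995·10.704=10.699; a1+…+a4=7.452 < 10.699 ≤ a1+…+a5=10.704 → R5 fires; M=8 Q=8 P=5 C=1 E=4
Draw 2: a1=1.275, a2=0.064, a3=2.680, a4=0.736, a5=1.355, a0=6.110; τ=−ln(0.7429)/6.110=0.049 → t=0.085; u2·a0=0.2947·6.110=1.801; a1+a2=1.339 < 1.801 ≤ a1+…+a3=4.019 → R3 fires; M=7 Q=10 P=5 C=0 E=6
Draw 3: a1=1.275, a2=0.000, a3=0.000, a4=0.000, a5=0.000, a0=1.275; τ=−ln(0.3582)/1.275=0.805 → t=0.891; u2·a0=0.3585·1.275=0.457 ≤ a1=1.275 → R1 fires; M=7 Q=11 P=6 C=0 E=6
Draw 4: a1=1.530, a2=0.000, a3=0.000, a4=0.000, a5=0.000, a0=1.530; τ=−ln(0.8002)/1.530=0.146 → t=1.036; u2·a0=0.3459·1.530=0.529 ≤ a1=1.530 → R1 fires; M=7 Q=12 P=7 C=0 E=6
Draw 5: a1=1.785, a2=0.000, a3=0.000, a4=0.000, a5=0.000, a0=1.785; τ=−ln(0.0211)/1.785=2.162 → t=3.198; u2·a0=0.1706·1.785=0.305 ≤ a1=1.785 → R1 fires; M=7 Q=13 P=8 C=0 E=6
Draw 6: a1=2.040, a2=0.000, a3=0.000, a4=0.000, a5=0.000, a0=2.040; τ=−ln(0.8232)/2.040=0.095 → t=3.293; u2·a0=0.4778·2.040=0.975 ≤ a1=2.040 → R1 fires; M=7 Q=14 P=9 C=0 E=6
Draw 7: a1=2.295, a2=0.000, a3=0.000, a4=0.000, a5=0.000, a0=2.295; τ=−ln(0.8521)/2.295=0.070 → t=3.363; u2·a0=0.7295·2.295=1.674 ≤ a1=2.295 → R1 fires; M=7 Q=15 P=10 C=0 E=6
Draw 8: a1=2.550, a2=0.000, a3=0.000, a4=0.000, a5=0.000, a0=2.550; τ=−ln(0.6552)/2.550=0.166 → t=3.529; u2·a0=0.6915·2.550=1.763 ≤ a1=2.550 → R1 fires; M=7 Q=16 P=11 C=0 E=6
Draw 9: a1=2.805, a2=0.000, a3=0.000, a4=0.000, a5=0.000, a0=2.805; τ=−ln(0.5156)/2.805=0.236 → t=3.765; u2·a0=0.8013·2.805=2.248 ≤ a1=2.805 → R1 fires; M=7 Q=17 P=12 C=0 E=6
Draw 10: a1=3.060, a2=0.000, a3=0.000, a4=0.000, a5=0.000, a0=3.060; τ=−ln(0.4294)/3.060=0.276 → t=4.041 > T=3.88: stop.
P first becomes ≥ 7 when it reaches 7 at the event at t=1.036.

Threshold first reached at t = 1.036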